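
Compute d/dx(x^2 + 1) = 2*x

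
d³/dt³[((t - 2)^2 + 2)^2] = 24*t - 48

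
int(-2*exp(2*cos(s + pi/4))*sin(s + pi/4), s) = exp(2*cos(s + pi/4)) + C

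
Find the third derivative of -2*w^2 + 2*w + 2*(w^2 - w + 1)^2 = 48*w - 24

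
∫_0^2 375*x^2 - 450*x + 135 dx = 370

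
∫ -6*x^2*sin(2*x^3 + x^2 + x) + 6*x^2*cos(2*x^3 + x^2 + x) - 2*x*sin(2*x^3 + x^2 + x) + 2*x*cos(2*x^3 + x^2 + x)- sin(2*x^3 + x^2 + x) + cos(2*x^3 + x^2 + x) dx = sin(x*(2*x^2 + x + 1)) + cos(x*(2*x^2 + x + 1)) + C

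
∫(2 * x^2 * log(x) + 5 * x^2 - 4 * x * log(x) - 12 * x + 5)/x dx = ((x - 2)^2 + 1)*(log(x) + 2) + C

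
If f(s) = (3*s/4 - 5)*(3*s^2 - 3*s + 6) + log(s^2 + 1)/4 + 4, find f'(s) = (27*s^4 - 138*s^3 + 105*s^2 - 136*s + 78)/(4*s^2 + 4)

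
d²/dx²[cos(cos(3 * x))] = -9*sin(3*x)^2*cos(cos(3*x)) + 9*sin(cos(3*x))*cos(3*x)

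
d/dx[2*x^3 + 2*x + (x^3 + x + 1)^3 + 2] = 9*x^8 + 21*x^6 + 18*x^5 + 15*x^4 + 24*x^3 + 18*x^2 + 6*x + 5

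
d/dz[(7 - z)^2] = 2*z - 14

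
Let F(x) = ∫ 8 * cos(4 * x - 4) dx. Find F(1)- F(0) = 2*sin(4)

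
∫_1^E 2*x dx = -1 + exp(2)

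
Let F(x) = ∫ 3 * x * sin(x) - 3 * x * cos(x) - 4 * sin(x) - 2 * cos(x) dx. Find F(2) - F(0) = -5*sin(2) - 1 - 5*cos(2)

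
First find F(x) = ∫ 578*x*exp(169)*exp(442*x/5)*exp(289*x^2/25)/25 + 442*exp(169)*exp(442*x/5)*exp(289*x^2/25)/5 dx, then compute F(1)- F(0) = -exp(169) + exp(6724/25)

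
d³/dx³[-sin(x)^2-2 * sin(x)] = 2*(4*sin(x) + 1)*cos(x)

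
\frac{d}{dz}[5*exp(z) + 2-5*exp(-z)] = (5*exp(2*z) + 5)*exp(-z)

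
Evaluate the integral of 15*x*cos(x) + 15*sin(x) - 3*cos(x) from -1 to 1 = -6*sin(1)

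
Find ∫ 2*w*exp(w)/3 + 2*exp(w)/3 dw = 2*w*exp(w)/3 + C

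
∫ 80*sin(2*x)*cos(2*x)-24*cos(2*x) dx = 4*(5*sin(2*x) - 3)*sin(2*x) + C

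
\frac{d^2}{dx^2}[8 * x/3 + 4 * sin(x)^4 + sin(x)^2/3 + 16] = -64*sin(x)^4 + 140*sin(x)^2/3 + 2/3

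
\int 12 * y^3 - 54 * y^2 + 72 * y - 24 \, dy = 3*y^4 - 18*y^3 + 36*y^2 - 24*y + C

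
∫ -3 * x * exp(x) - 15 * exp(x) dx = 3*(-x - 4)*exp(x) + C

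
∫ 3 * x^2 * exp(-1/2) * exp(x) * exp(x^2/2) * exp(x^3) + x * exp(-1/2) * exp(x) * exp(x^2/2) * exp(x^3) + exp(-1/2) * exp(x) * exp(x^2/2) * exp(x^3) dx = exp(x^3 + x^2/2 + x - 1/2) + C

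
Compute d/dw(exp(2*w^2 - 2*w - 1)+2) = (4*w - 2)*exp(2*w^2 - 2*w - 1)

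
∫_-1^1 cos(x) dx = 2*sin(1)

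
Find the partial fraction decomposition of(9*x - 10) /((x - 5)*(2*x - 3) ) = -1/(2*x - 3) + 5/(x - 5)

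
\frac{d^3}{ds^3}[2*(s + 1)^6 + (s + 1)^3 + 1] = 240*s^3 + 720*s^2 + 720*s + 246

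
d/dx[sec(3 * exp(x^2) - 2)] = 6*x*exp(x^2)*tan(3*exp(x^2) - 2)*sec(3*exp(x^2) - 2)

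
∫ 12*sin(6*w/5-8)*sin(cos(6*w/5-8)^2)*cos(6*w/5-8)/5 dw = cos(cos(6*w/5 - 8)^2) + C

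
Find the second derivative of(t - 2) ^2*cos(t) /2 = -t^2*cos(t)/2 - 2*t*sin(t) + 2*t*cos(t) + 4*sin(t) - cos(t)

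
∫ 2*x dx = x^2 + C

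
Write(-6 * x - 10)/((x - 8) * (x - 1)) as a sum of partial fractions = 16/(7*(x - 1)) - 58/(7*(x - 8))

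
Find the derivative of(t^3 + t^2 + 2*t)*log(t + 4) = (3*t^3*log(t + 4) + t^3 + 14*t^2*log(t + 4) + t^2 + 10*t*log(t + 4) + 2*t + 8*log(t + 4))/(t + 4)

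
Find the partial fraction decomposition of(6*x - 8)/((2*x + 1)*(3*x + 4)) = 48/(5*(3*x + 4)) - 22/(5*(2*x + 1))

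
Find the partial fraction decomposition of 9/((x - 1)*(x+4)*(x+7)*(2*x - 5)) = 24/(247*(2*x - 5)) - 3/(152*(x + 7)) + 3/(65*(x + 4)) - 3/(40*(x - 1))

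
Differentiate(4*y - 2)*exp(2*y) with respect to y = 8*y*exp(2*y)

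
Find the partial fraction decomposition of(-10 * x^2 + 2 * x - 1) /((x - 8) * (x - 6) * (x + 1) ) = -13/(63*(x + 1)) + 349/(14*(x - 6)) - 625/(18*(x - 8))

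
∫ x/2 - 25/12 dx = x^2/4 - 25*x/12 + C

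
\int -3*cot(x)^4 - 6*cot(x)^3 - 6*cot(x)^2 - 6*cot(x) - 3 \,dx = (cot(x) + 1)^3 + C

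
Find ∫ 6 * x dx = 3*x^2 + C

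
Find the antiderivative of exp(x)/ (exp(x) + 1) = log(exp(x) + 1) + C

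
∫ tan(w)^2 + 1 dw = tan(w) + C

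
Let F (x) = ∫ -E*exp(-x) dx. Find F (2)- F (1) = -1 + exp(-1)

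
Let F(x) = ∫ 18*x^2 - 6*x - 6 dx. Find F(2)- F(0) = 24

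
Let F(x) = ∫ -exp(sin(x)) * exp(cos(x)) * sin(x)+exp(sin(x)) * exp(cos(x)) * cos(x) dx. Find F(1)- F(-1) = -exp(-sin(1) + cos(1)) + exp(cos(1) + sin(1))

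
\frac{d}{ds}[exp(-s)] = -exp(-s)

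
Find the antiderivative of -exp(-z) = exp(-z) + C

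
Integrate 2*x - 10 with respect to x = x^2 - 10*x + C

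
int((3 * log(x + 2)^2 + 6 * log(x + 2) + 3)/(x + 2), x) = (log(x + 2) + 1)^3 + C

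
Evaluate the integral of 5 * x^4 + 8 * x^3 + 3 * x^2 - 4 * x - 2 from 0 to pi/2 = (1 + (1 + pi/2)^2)*(-pi/2 + pi^3/8)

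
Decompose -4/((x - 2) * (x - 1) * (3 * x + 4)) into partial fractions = -18/(35*(3*x + 4)) + 4/(7*(x - 1)) - 2/(5*(x - 2))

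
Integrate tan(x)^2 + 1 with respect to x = tan(x) + C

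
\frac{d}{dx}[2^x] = 2^x*log(2)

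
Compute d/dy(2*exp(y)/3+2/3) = 2*exp(y)/3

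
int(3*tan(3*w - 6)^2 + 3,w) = tan(3*w - 6) + C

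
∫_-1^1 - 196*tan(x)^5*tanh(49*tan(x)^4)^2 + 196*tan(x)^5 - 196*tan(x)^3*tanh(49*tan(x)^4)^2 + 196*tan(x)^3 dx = 0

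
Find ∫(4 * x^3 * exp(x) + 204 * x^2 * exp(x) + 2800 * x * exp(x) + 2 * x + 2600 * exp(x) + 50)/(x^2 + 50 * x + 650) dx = 4*x*exp(x) + log((x + 25)^2/25 + 1) + C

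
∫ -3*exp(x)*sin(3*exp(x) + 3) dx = cos(3*exp(x) + 3) + C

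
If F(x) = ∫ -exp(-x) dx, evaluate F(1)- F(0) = -1 + exp(-1)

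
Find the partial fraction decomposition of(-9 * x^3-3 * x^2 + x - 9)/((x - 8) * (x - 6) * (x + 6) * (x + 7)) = -2924/(195*(x + 7)) + 607/(56*(x + 6)) + 685/(104*(x - 6)) - 4801/(420*(x - 8))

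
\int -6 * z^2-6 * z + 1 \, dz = -2*z^3 - 3*z^2 + z + C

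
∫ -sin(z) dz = cos(z) + C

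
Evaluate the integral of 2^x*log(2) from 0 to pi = -1 + 2^pi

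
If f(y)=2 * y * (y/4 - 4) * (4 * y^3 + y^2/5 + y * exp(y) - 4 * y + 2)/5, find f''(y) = y^3*exp(y)/10 + 8*y^3 - y^2*exp(y) - 1914*y^2/25 - 29*y*exp(y)/5 - 108*y/25 - 16*exp(y)/5 + 66/5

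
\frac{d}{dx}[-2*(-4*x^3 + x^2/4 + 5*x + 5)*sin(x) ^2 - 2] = 8*x^3*sin(2*x) + 24*x^2*sin(x)^2 - x^2*sin(2*x)/2 - x*sin(x)^2 - 10*x*sin(2*x) - 10*sin(x)^2 - 10*sin(2*x)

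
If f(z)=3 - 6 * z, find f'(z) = -6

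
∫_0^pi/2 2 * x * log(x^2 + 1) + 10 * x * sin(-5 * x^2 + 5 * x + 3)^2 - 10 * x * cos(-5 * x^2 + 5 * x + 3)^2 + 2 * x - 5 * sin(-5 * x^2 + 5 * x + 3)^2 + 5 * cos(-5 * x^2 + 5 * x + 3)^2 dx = -sin(6 - 5*pi^2/2)/2 - sin(6)/2 + (1 + pi^2/4)*log(1 + pi^2/4)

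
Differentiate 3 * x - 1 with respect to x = 3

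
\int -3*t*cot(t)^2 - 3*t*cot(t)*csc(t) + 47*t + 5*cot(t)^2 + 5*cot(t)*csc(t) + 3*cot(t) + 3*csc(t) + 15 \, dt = (3*t - 5)*(cot(t) + csc(t)) + (5*t - 2)*(5*t + 4) + C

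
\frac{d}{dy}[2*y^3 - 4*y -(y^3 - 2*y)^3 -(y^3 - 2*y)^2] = -9*y^8 + 42*y^6 - 6*y^5 - 60*y^4 + 16*y^3 + 30*y^2 - 8*y - 4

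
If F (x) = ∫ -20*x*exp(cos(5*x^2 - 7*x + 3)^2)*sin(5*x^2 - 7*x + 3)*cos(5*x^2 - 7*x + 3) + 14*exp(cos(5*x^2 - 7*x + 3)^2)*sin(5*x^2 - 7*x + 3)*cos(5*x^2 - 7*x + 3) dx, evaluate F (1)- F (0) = -exp(cos(3)^2) + exp(cos(1)^2)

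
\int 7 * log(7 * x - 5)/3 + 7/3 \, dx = (7*x - 5)*log(7*x - 5)/3 + C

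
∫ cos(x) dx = sin(x) + C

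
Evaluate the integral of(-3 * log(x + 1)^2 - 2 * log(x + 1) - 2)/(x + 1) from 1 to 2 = -2*log(3) - log(3)^3 - log(3)^2 + log(2)^3 + log(2)^2 + 2*log(2)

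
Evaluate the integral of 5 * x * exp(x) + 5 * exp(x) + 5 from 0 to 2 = 10 + 10*exp(2)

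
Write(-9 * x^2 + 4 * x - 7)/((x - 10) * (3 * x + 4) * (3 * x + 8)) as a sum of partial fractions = -245/(152*(3*x + 8)) + 5/(8*(3*x + 4)) - 51/(76*(x - 10))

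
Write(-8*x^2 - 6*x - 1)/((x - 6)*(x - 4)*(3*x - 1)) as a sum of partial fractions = -35/(187*(3*x - 1)) + 153/(22*(x - 4)) - 325/(34*(x - 6))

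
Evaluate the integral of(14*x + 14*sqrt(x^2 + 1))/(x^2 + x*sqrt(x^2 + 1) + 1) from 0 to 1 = 14*log(1 + sqrt(2))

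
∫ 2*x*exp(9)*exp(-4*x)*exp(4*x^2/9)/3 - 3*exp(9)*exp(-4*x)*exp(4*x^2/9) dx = 3*exp((2*x - 9)^2/9)/4 + C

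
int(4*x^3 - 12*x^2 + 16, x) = x^4 - 4*x^3 + 16*x + C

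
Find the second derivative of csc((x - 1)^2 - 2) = 2*(2*x^2 - 4*x^2/sin(-x^2 + 2*x + 1)^2 - 4*x + 8*x/sin(-x^2 + 2*x + 1)^2 + 2 - cos(-x^2 + 2*x + 1)/sin(-x^2 + 2*x + 1) - 4/sin(-x^2 + 2*x + 1)^2)/sin(-x^2 + 2*x + 1)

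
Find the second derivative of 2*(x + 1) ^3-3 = 12*x + 12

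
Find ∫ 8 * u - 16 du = 4*u^2 - 16*u + C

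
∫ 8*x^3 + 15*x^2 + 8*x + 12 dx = 2*x^4 + 5*x^3 + 4*x^2 + 12*x + C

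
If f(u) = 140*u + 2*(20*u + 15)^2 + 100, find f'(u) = 1600*u + 1340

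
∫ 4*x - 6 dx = 2*x^2 - 6*x + C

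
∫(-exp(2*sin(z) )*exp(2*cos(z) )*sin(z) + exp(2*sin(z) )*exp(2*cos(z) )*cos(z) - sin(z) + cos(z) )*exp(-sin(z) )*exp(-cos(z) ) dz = 2*sinh(sqrt(2)*sin(z + pi/4)) + C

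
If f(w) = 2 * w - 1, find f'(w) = 2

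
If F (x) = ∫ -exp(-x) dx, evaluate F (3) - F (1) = -exp(-1) + exp(-3)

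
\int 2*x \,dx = x^2 + C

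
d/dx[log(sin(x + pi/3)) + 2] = 1/tan(x + pi/3)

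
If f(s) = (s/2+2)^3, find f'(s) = 3*s^2/8 + 3*s + 6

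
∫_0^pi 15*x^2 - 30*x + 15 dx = 5 + 5*(-1 + pi)^3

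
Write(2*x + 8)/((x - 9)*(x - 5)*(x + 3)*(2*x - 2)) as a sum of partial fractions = -1/(384*(x + 3)) + 5/(128*(x - 1)) - 9/(128*(x - 5)) + 13/(384*(x - 9))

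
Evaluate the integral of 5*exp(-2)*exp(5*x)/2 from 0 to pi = -exp(-2)/2 + exp(-2 + 5*pi)/2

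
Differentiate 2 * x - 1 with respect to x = 2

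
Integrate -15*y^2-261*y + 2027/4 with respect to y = -5*y^3 - 261*y^2/2 + 2027*y/4 + C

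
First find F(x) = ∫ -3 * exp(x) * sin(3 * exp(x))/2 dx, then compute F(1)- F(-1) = -cos(3*exp(-1))/2 + cos(3*E)/2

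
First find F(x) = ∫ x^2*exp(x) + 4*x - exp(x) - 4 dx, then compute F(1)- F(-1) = -8 - 4*exp(-1)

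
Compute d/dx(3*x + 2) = 3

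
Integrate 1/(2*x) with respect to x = log(x)/2 + C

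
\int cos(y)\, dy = sin(y) + C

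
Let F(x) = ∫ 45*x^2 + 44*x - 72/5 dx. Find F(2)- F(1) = 783/5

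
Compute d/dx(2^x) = 2^x*log(2)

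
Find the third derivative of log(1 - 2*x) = 16/(8*x^3 - 12*x^2 + 6*x - 1)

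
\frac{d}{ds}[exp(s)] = exp(s)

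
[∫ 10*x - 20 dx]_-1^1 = -40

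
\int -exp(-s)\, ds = exp(-s) + C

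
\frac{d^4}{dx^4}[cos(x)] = cos(x)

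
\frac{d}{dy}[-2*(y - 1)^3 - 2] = -6*y^2 + 12*y - 6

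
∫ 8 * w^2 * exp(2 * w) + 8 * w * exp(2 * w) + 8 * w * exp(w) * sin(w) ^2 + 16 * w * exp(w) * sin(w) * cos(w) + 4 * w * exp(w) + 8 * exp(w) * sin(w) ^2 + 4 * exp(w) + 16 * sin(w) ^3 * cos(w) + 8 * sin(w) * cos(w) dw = 4*w*exp(w) + 4*(w*exp(w) + sin(w)^2)^2 + 4*sin(w)^2 + C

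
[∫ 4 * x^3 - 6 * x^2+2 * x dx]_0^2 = 4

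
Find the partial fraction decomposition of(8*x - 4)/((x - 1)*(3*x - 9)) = -2/(3*(x - 1)) + 10/(3*(x - 3))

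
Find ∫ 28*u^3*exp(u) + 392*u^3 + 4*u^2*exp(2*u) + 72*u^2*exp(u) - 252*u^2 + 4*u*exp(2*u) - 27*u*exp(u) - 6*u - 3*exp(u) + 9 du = u*(2*u*(7*u + exp(u) - 3)^2 - 21*u - 3*exp(u) + 9) + C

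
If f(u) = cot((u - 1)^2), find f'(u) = 2*(1 - u)/sin(u^2 - 2*u + 1)^2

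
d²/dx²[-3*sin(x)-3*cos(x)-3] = 3*sin(x) + 3*cos(x)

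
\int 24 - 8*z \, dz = -4*z^2 + 24*z + C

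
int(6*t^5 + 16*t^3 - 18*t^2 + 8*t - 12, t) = t^6 + 4*t^4 - 6*t^3 + 4*t^2 - 12*t + C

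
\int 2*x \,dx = x^2 + C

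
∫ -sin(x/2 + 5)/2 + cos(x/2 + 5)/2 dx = sqrt(2)*sin(x/2 + pi/4 + 5) + C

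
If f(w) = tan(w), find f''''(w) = 24*tan(w)^5 + 40*tan(w)^3 + 16*tan(w)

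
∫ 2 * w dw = w^2 + C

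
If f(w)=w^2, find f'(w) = 2*w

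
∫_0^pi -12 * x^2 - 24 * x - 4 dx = (-2 + (1 + pi)^2)*(-4*pi - 4) - 4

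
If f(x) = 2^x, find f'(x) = 2^x*log(2)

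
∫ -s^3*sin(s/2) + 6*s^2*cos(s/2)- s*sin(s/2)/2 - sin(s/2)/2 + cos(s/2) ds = (2*s^3 + s + 1)*cos(s/2) + C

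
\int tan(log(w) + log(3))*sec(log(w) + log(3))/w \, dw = sec(log(3*w)) + C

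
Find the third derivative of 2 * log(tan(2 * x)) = 32*tan(2*x)^3 + 32*tan(2*x) + 32/tan(2*x) + 32/tan(2*x)^3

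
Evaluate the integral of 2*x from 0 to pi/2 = pi^2/4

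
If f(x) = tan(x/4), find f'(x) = 1/(4*cos(x/4)^2)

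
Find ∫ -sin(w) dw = cos(w) + C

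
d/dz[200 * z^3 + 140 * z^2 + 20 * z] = 600*z^2 + 280*z + 20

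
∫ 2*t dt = t^2 + C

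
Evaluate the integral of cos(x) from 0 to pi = 0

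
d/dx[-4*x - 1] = -4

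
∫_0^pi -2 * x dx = -pi^2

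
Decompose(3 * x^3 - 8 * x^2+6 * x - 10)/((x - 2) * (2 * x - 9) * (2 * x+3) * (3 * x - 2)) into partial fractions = -9/(46*(3*x - 2)) + 29/(168*(2*x + 3)) + 1027/(2760*(2*x - 9)) + 3/(70*(x - 2))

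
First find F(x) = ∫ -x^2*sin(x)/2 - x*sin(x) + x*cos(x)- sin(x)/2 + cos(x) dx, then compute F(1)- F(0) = -1/2 + 2*cos(1)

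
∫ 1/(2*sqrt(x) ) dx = sqrt(x) + C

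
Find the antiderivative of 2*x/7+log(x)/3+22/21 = x*(3*x + 7*log(x) + 15)/21 + C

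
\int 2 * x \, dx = x^2 + C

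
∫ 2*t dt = t^2 + C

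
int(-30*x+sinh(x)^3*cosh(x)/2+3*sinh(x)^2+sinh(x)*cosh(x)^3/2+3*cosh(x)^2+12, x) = -15*x^2 + 12*x + 3*sinh(2*x)/2 + cosh(4*x)/32 + C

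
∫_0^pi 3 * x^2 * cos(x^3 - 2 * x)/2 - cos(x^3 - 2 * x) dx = sin(pi^3)/2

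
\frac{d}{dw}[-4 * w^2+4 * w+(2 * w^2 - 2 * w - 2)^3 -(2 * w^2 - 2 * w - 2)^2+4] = 48*w^5 - 120*w^4 - 16*w^3 + 144*w^2 - 28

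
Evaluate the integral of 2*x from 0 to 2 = 4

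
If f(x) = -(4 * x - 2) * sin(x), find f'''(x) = 4*x*cos(x) + 12*sin(x) - 2*cos(x)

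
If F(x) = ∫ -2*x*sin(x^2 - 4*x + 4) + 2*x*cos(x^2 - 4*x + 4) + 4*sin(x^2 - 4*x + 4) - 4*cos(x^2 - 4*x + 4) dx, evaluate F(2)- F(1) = -sin(1) - cos(1) + 1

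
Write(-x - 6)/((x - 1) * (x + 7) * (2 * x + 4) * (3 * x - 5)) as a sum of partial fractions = -207/(1144*(3*x - 5)) - 1/(2080*(x + 7)) - 2/(165*(x + 2)) + 7/(96*(x - 1))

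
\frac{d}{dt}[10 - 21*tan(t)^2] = -42*sin(t)/cos(t)^3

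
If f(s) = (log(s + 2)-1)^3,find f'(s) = (3*log(s + 2)^2 - 6*log(s + 2) + 3)/(s + 2)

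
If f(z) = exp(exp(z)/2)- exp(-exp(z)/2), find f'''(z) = (exp(3*z) - 6*exp(2*z) + 4*exp(z) + 4*exp(z + exp(z)) + 6*exp(2*z + exp(z)) + exp(3*z + exp(z)))*exp(-exp(z)/2)/8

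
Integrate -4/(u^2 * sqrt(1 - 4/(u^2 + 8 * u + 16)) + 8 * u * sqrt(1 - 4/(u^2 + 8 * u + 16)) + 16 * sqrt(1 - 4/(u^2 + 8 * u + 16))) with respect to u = 2*acsc(u/2 + 2) + C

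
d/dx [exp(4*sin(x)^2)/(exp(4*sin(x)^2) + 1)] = 8*exp(4*sin(x)^2)*sin(x)*cos(x)/(exp(4*sin(x)^2) + 1)^2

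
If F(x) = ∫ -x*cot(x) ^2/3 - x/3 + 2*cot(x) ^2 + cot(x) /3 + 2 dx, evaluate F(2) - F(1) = -4*cot(2)/3 + 5*cot(1)/3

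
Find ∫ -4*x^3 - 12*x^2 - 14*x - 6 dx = -x^4 - 4*x^3 - 7*x^2 - 6*x + C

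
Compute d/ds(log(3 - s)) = 1/(s - 3)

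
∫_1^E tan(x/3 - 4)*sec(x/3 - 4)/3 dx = sec(4 - E/3) - sec(11/3)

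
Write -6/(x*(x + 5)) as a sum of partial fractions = 6/(5*(x + 5)) - 6/(5*x)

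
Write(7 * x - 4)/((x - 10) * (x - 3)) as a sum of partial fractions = -17/(7*(x - 3)) + 66/(7*(x - 10))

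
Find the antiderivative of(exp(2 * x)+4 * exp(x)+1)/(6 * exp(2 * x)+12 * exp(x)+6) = ((x + 46)*(exp(x) + 1) + 2*exp(x))/(6*(exp(x) + 1)) + C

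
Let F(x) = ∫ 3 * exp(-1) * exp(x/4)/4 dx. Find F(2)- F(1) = -3*exp(-3/4) + 3*exp(-1/2)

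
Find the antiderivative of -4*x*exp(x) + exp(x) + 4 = (1 - exp(x))*(4*x - 5) + C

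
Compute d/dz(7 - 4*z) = -4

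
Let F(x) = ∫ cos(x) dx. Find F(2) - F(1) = -sin(1) + sin(2)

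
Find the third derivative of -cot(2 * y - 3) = 48*cot(2*y - 3)^4 + 64*cot(2*y - 3)^2 + 16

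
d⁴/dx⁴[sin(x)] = sin(x)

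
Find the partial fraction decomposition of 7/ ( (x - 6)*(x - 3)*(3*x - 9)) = -7/(27*(x - 3)) - 7/(9*(x - 3)^2) + 7/(27*(x - 6))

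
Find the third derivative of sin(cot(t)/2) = 3*sin(cot(t)/2)*cot(t)^5/2 + 3*sin(cot(t)/2)*cot(t)^3 + 3*sin(cot(t)/2)*cot(t)/2 + cos(cot(t)/2)*cot(t)^6/8 - 21*cos(cot(t)/2)*cot(t)^4/8 - 29*cos(cot(t)/2)*cot(t)^2/8 - 7*cos(cot(t)/2)/8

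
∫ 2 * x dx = x^2 + C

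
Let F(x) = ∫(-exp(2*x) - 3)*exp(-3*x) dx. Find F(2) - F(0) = -2 + exp(-6) + exp(-2)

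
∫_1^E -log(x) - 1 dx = -E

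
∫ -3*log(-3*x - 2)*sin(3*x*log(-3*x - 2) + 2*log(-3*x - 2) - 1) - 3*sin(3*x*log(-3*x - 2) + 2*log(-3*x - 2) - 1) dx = cos((3*x + 2)*log(-3*x - 2) - 1) + C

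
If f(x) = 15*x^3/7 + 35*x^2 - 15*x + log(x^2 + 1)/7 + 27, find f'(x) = (45*x^4 + 490*x^3 - 60*x^2 + 492*x - 105)/(7*x^2 + 7)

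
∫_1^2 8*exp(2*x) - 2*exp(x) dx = -6*exp(2) + 2*E + 4*exp(4)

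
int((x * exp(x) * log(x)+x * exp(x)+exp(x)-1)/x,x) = (exp(x) - 1)*(log(x) + 1) + C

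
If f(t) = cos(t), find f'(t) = -sin(t)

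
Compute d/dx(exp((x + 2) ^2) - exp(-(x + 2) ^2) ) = (2*x*exp(2*x^2 + 8*x + 8) + 2*x + 4*exp(2*x^2 + 8*x + 8) + 4)*exp(-x^2 - 4*x - 4)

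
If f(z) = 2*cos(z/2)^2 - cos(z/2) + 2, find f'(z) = sin(z/2)/2 - sin(z)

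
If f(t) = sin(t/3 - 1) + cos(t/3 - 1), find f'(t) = sqrt(2)*cos(t/3 - 1 + pi/4)/3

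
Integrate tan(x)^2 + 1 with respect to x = tan(x) + C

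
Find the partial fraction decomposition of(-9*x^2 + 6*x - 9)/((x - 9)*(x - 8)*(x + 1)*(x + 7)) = 41/(120*(x + 7)) - 2/(45*(x + 1)) + 179/(45*(x - 8)) - 171/(40*(x - 9))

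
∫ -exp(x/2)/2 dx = -exp(x/2) + C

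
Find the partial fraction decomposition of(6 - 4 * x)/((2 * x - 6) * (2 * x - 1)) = -4/(5*(2*x - 1)) - 3/(5*(x - 3))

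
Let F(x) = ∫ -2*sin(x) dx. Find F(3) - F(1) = 2*cos(3) - 2*cos(1)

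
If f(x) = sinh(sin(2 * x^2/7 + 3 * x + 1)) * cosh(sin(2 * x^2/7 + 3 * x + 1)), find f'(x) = (4*x/7 + 3)*cos(2*x^2/7 + 3*x + 1)*cosh(2*sin(2*x^2/7 + 3*x + 1))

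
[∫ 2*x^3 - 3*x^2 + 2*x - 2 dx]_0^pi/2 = (-1 + pi/4)*(pi + pi^3/8)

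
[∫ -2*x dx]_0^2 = -4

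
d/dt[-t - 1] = -1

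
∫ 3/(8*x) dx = 3*log(x)/8 + C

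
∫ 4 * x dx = 2*x^2 + C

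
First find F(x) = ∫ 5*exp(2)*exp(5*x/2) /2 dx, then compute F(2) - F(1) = -exp(9/2) + exp(7)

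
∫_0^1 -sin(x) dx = -1 + cos(1)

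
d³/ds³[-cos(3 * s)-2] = -27*sin(3*s)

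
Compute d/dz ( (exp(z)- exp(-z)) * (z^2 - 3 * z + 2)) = (z^2*exp(2*z) + z^2 - z*exp(2*z) - 5*z - exp(2*z) + 5)*exp(-z)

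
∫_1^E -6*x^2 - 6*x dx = (1 - 2*E)*(1 + E)^2 + 4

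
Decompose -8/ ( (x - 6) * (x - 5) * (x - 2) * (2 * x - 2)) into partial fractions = 1/(5*(x - 1)) - 1/(3*(x - 2)) + 1/(3*(x - 5)) - 1/(5*(x - 6))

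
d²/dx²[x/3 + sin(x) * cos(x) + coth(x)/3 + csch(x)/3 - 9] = (-6*sin(2*x)*sinh(x)^3 + cosh(x)^2 + 2*cosh(x) + 1)/(3*sinh(x)^3)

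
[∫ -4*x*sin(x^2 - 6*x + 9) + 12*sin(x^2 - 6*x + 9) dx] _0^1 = 2*cos(4) - 2*cos(9)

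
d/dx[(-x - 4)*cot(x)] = x/sin(x)^2 - 1/tan(x) + 4/sin(x)^2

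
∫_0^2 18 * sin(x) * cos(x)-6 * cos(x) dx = -1 + (-1 + 3*sin(2))^2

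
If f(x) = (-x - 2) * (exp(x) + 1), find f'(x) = -x*exp(x) - 3*exp(x) - 1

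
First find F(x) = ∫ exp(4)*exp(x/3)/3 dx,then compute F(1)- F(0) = -exp(4) + exp(13/3)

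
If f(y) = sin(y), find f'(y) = cos(y)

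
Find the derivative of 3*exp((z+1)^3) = 9*z^2*exp(z^3 + 3*z^2 + 3*z + 1) + 18*z*exp(z^3 + 3*z^2 + 3*z + 1) + 9*exp(z^3 + 3*z^2 + 3*z + 1)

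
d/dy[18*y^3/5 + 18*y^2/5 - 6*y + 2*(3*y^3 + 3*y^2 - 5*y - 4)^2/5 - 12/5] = 108*y^5/5 + 36*y^4 - 168*y^3/5 - 54*y^2 + 8*y + 10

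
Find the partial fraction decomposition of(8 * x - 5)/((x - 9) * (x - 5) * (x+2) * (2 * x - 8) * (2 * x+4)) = 3/(13552*(x + 2)) + 1/(88*(x + 2)^2) + 3/(80*(x - 4)) - 5/(112*(x - 5)) + 67/(9680*(x - 9))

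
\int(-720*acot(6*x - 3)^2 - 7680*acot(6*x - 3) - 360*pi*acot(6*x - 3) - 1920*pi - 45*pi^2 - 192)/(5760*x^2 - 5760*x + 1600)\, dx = (4*acot(6*x - 3) + pi)^3/256 + (4*acot(6*x - 3) + pi)^2/4 + acot(6*x - 3)/5 + C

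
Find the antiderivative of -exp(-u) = exp(-u) + C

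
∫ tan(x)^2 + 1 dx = tan(x) + C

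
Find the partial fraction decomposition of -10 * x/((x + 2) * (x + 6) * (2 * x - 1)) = -4/(13*(2*x - 1)) + 15/(13*(x + 6)) - 1/(x + 2)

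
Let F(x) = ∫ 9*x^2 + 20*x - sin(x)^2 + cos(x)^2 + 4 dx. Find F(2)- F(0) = sin(4)/2 + 72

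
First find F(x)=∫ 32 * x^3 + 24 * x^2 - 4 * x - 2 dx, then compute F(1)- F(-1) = 12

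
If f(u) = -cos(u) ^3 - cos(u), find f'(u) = (4 - 3*sin(u)^2)*sin(u)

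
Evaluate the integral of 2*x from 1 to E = -1 + exp(2)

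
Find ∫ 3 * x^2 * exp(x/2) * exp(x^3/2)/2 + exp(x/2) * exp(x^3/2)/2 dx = exp(x*(x^2 + 1)/2) + C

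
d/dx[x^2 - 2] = 2*x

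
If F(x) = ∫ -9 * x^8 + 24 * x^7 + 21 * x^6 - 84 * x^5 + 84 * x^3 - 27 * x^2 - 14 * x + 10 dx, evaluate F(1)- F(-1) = 6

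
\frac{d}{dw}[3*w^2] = 6*w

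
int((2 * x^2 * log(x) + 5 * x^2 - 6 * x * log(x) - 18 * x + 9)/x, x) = (x - 3)^2*(log(x) + 2) + C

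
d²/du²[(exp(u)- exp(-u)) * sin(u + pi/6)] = 2*(exp(2*u) + 1)*exp(-u)*cos(u + pi/6)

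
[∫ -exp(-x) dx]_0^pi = -1 + exp(-pi)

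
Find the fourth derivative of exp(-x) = exp(-x)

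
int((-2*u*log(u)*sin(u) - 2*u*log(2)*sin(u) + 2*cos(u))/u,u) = 2*log(2*u)*cos(u) + C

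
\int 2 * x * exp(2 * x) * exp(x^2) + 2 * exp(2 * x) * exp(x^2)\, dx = exp(x*(x + 2)) + C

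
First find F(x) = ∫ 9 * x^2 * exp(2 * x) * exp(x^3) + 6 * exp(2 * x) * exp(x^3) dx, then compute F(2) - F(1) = -3*exp(3) + 3*exp(12)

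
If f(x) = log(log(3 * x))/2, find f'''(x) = (2*log(x)^2 + 3*log(x) + 4*log(3)*log(x) + 2 + 2*log(3)^2 + 3*log(3))/(2*x^3*log(x)^3 + 6*x^3*log(3)*log(x)^2 + 6*x^3*log(3)^2*log(x) + 2*x^3*log(3)^3)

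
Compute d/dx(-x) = -1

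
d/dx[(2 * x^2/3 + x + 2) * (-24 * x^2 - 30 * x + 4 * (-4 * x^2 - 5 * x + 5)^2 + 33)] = 256*x^5 + 2560*x^4/3 + 928*x^3 + 248*x^2 - 1856*x/3 - 327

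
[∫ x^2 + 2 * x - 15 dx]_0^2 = -70/3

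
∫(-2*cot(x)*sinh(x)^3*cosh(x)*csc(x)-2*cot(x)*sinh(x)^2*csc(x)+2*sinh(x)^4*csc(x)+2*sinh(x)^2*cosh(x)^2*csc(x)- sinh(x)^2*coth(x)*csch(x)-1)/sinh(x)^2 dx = sinh(2*x)*csc(x) + coth(x) + 2*csc(x) + csch(x) + C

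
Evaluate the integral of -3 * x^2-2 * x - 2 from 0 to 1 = -4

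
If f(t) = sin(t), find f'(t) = cos(t)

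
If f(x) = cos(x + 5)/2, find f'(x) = -sin(x + 5)/2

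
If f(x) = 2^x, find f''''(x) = 2^x*log(2)^4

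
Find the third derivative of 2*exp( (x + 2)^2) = 16*x^3*exp(x^2 + 4*x + 4) + 96*x^2*exp(x^2 + 4*x + 4) + 216*x*exp(x^2 + 4*x + 4) + 176*exp(x^2 + 4*x + 4)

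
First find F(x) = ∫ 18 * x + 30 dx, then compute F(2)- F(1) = 57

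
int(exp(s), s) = exp(s) + C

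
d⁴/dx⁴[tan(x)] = 24*tan(x)^5 + 40*tan(x)^3 + 16*tan(x)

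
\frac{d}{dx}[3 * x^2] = 6*x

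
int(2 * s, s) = s^2 + C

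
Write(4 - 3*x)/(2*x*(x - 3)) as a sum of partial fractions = -5/(6*(x - 3)) - 2/(3*x)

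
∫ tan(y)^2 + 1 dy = tan(y) + C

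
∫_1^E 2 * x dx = -1 + exp(2)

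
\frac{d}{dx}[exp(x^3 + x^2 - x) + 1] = 3*x^2*exp(x^3 + x^2 - x) + 2*x*exp(x^3 + x^2 - x) - exp(x^3 + x^2 - x)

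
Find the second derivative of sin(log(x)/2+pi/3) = (-sin(log(x)/2 + pi/3) - 2*cos(log(x)/2 + pi/3))/(4*x^2)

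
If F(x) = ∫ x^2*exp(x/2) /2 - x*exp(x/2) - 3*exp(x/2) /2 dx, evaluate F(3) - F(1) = -4*exp(1/2)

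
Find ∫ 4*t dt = 2*t^2 + C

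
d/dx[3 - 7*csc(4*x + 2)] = 28*cot(4*x + 2)*csc(4*x + 2)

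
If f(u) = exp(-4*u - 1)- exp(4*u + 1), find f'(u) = (-4*exp(8*u + 2) - 4)*exp(-4*u - 1)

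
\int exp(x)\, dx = exp(x) + C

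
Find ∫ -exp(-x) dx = exp(-x) + C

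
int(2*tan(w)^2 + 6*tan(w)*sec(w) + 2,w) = 2*tan(w) + 6*sec(w) + C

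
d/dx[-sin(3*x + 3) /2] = -3*cos(3*x + 3)/2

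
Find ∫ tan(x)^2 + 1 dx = tan(x) + C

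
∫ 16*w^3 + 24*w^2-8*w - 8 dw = 4*w^4 + 8*w^3 - 4*w^2 - 8*w + C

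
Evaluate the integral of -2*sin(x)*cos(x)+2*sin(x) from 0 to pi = 4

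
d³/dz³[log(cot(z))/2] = -tan(z)^3 - tan(z) - 1/tan(z) - 1/tan(z)^3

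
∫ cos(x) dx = sin(x) + C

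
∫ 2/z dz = 2*log(z) + C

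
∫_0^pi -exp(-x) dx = -1 + exp(-pi)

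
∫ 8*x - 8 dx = 4*x^2 - 8*x + C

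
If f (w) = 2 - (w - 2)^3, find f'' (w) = 12 - 6*w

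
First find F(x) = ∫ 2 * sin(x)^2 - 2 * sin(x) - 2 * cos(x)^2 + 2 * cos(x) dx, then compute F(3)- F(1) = -2*sqrt(2)*sin(pi/4 + 1) + 2*sqrt(2)*sin(pi/4 + 3) - sin(6) + sin(2)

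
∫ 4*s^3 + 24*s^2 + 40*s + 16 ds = s^4 + 8*s^3 + 20*s^2 + 16*s + C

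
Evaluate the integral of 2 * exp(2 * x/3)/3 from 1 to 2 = -exp(2/3) + exp(4/3)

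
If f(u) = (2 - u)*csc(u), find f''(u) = (u - 2*u/sin(u)^2 - 2 + 2*cos(u)/sin(u) + 4/sin(u)^2)/sin(u)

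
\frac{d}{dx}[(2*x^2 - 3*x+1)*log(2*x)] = (4*x^2*log(x) + 2*x^2 + 4*x^2*log(2) - 3*x*log(x) - 3*x - 3*x*log(2) + 1)/x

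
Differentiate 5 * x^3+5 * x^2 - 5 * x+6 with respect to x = 15*x^2 + 10*x - 5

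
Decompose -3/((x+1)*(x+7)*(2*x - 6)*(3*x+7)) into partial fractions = -81/(1792*(3*x + 7)) + 1/(560*(x + 7)) + 1/(64*(x + 1)) - 3/(1280*(x - 3))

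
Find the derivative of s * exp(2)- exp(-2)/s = (s^2*exp(4) + 1)*exp(-2)/s^2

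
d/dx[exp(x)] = exp(x)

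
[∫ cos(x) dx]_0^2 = sin(2)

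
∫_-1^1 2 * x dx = 0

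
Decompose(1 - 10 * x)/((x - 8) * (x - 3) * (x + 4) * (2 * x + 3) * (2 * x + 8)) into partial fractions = 128/(4275*(2*x + 3)) - 6583/(352800*(x + 4)) - 41/(840*(x + 4)^2) + 29/(4410*(x - 3)) - 79/(27360*(x - 8))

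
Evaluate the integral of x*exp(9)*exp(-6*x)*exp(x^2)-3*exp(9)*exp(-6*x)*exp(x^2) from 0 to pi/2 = -exp(9)/2 + exp((-3 + pi/2)^2)/2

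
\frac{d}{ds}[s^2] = 2*s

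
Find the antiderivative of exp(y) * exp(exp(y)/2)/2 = exp(exp(y)/2) + C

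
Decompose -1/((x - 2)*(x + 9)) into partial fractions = 1/(11*(x + 9)) - 1/(11*(x - 2))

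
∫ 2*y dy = y^2 + C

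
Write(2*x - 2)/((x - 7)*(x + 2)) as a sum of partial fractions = 2/(3*(x + 2)) + 4/(3*(x - 7))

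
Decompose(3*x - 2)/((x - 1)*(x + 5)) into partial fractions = 17/(6*(x + 5)) + 1/(6*(x - 1))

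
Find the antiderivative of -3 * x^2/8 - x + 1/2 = -x^3/8 - x^2/2 + x/2 + C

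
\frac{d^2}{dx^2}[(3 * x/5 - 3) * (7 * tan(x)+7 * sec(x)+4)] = 21*(2*x*sin(x)/(5*cos(x)^2) - x/5 + 2*x/(5*cos(x)^2) + 2*sin(x)/(5*cos(x)) - 2*sin(x)/cos(x)^2 + 1 + 2/(5*cos(x)) - 2/cos(x)^2)/cos(x)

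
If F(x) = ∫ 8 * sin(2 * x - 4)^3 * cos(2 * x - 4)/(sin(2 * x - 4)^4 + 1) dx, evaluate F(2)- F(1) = -log(sin(2)^4 + 1)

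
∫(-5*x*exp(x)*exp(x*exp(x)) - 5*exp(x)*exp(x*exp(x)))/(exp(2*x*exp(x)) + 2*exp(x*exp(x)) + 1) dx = (-7*exp(x*exp(x)) - 2)/(exp(x*exp(x)) + 1) + C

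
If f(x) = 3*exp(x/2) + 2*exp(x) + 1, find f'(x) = 3*exp(x/2)/2 + 2*exp(x)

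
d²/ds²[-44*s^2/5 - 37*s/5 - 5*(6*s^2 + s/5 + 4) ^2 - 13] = -2160*s^2 - 72*s - 498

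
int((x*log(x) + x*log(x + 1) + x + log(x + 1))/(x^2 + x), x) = (log(x) + 1)*log(x + 1) + C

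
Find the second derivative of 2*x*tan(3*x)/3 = 4*(3*x*sin(3*x)/cos(3*x) + 1)/cos(3*x)^2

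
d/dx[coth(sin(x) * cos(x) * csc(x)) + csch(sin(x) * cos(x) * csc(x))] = (cosh(cos(x)) + 1)*sin(x)/sinh(cos(x))^2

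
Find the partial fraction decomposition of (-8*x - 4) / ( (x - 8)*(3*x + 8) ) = -13/(8*(3*x + 8)) - 17/(8*(x - 8))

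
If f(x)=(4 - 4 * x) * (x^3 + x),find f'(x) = -16*x^3 + 12*x^2 - 8*x + 4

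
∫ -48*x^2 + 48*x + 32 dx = -16*x^3 + 24*x^2 + 32*x + C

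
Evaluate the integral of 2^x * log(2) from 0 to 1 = 1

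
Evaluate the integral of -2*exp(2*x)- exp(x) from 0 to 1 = -(1 + E)^2 + E + 3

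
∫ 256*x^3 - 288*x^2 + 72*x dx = 64*x^4 - 96*x^3 + 36*x^2 + C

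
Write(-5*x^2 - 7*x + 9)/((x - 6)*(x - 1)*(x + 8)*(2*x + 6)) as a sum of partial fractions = 17/(84*(x + 8)) - 1/(24*(x + 3)) + 1/(120*(x - 1)) - 71/(420*(x - 6))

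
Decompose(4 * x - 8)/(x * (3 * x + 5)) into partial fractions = 44/(5*(3*x + 5)) - 8/(5*x)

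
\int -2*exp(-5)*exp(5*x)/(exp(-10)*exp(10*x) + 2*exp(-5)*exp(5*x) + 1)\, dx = (4*exp(5*x) + 22*exp(5)/5)/(exp(5*x) + exp(5)) + C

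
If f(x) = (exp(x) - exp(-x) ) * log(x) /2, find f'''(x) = (x^3*exp(2*x)*log(x) + x^3*log(x) + 3*x^2*exp(2*x) - 3*x^2 - 3*x*exp(2*x) - 3*x + 2*exp(2*x) - 2)*exp(-x)/(2*x^3)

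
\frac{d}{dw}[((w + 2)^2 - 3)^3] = 6*w^5 + 60*w^4 + 204*w^3 + 264*w^2 + 102*w + 12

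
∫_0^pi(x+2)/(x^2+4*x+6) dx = -log(6)/2 + log(2 + (2 + pi)^2)/2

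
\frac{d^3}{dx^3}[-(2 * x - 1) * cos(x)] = -2*x*sin(x) + sin(x) + 6*cos(x)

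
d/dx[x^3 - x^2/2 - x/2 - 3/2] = 3*x^2 - x - 1/2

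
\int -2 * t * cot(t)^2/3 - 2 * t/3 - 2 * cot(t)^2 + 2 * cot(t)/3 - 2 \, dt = (2*t/3 + 2)*cot(t) + C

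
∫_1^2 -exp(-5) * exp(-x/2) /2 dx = -exp(-11/2) + exp(-6)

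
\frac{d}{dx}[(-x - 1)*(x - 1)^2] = -3*x^2 + 2*x + 1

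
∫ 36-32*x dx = -16*x^2 + 36*x + C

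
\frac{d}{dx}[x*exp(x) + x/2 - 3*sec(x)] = x*exp(x) + exp(x) - 3*tan(x)*sec(x) + 1/2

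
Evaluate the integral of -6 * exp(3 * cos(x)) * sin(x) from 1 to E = -2*exp(3*cos(1)) + 2*exp(3*cos(E))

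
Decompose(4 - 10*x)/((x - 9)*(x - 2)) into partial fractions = 16/(7*(x - 2)) - 86/(7*(x - 9))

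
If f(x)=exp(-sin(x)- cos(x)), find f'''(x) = (sqrt(2)*sin(3*x + pi/4)/2 - 3*cos(2*x) - sqrt(2)*cos(x + pi/4)/2)*exp(-sqrt(2)*sin(x + pi/4))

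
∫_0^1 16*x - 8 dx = 0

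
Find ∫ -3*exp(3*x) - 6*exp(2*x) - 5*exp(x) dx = -(exp(x) + 1)^3 - 2*exp(x) + C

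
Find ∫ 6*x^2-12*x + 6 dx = 2*x^3 - 6*x^2 + 6*x + C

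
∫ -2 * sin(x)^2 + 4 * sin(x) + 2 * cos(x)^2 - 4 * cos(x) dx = (sqrt(2)*sin(x + pi/4) - 2)^2 + C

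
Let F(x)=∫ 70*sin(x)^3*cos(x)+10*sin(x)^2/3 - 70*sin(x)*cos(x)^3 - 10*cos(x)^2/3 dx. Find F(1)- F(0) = -35/8 + 35*cos(4)/8 - 5*sin(2)/3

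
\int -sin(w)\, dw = cos(w) + C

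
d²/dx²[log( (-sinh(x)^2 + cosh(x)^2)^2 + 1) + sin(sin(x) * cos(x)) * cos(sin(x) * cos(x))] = -2*(1 - cos(2*x))^2*sin(sin(2*x)) + sin(2*x - sin(2*x)) - 3*sin(2*x + sin(2*x)) + 2*sin(sin(2*x))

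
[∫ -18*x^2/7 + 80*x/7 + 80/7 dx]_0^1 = 114/7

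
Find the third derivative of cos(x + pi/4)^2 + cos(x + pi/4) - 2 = sin(x + pi/4) + 4*cos(2*x)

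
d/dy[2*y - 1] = 2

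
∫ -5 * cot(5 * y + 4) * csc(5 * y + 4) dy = csc(5*y + 4) + C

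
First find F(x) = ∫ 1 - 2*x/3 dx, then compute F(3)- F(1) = -2/3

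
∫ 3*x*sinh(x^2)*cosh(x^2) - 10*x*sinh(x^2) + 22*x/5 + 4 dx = 11*x^2/5 + 4*x + 3*cosh(x^2)^2/4 - 5*cosh(x^2) + C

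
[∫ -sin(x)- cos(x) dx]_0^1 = -1 - sin(1) + cos(1)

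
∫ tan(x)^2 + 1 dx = tan(x) + C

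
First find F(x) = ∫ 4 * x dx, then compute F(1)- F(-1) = 0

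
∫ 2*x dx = x^2 + C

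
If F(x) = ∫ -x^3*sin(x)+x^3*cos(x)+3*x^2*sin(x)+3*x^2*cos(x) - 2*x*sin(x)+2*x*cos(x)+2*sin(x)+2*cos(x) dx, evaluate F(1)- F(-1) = 6*cos(1)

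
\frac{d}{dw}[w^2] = 2*w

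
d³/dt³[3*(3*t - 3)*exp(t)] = 9*t*exp(t) + 18*exp(t)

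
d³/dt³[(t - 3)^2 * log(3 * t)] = (2*t^2 + 6*t + 18)/t^3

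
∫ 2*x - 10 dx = x^2 - 10*x + C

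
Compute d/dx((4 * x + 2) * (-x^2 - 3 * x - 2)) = -12*x^2 - 28*x - 14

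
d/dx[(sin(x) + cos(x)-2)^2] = 2*cos(2*x) - 4*sqrt(2)*cos(x + pi/4)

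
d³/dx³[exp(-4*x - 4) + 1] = -64*exp(-4*x - 4)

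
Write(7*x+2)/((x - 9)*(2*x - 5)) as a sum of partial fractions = -3/(2*x - 5) + 5/(x - 9)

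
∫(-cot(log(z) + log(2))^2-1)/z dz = cot(log(2*z)) + C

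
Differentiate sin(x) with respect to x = cos(x)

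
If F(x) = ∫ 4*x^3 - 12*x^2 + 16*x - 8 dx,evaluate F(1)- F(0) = -3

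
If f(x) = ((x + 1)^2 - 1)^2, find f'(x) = 4*x^3 + 12*x^2 + 8*x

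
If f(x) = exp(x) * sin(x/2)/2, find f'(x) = (2*sin(x/2) + cos(x/2))*exp(x)/4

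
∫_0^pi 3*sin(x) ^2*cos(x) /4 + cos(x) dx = 0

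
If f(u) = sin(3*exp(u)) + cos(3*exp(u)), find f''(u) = 3*sqrt(2)*(-3*exp(u)*sin(3*exp(u) + pi/4) + cos(3*exp(u) + pi/4))*exp(u)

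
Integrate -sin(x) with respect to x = cos(x) + C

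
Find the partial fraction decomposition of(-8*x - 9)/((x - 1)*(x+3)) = -15/(4*(x + 3)) - 17/(4*(x - 1))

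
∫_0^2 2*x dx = 4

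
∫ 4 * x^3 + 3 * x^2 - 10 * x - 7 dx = x^4 + x^3 - 5*x^2 - 7*x + C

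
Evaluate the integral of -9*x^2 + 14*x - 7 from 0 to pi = (4 - 3*pi)*(-pi + 1 + pi^2) - 4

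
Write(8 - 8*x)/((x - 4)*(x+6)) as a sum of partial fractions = -28/(5*(x + 6)) - 12/(5*(x - 4))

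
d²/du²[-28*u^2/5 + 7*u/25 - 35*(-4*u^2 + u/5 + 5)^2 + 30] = -6720*u^2 + 336*u + 2786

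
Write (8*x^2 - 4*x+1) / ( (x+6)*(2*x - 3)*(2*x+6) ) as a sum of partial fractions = 26/(135*(2*x - 3)) + 313/(90*(x + 6)) - 85/(54*(x + 3))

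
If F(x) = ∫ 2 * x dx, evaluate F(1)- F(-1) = 0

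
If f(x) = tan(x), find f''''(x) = 24*tan(x)^5 + 40*tan(x)^3 + 16*tan(x)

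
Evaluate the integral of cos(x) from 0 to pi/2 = 1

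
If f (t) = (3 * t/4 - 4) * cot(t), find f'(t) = -3*t/(4*sin(t)^2) + 3/(4*tan(t)) + 4/sin(t)^2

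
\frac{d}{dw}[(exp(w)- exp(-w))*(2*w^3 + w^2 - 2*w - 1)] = (2*w^3*exp(2*w) + 2*w^3 + 7*w^2*exp(2*w) - 5*w^2 - 4*w - 3*exp(2*w) + 1)*exp(-w)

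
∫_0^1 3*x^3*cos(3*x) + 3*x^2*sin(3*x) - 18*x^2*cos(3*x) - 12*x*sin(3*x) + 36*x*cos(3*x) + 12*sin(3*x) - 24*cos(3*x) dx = -sin(3)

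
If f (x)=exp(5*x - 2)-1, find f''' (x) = 125*exp(5*x - 2)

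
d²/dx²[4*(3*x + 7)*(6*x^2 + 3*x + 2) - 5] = 432*x + 408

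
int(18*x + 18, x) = 9*x^2 + 18*x + C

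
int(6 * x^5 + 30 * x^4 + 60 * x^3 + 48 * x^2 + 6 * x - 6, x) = x^6 + 6*x^5 + 15*x^4 + 16*x^3 + 3*x^2 - 6*x + C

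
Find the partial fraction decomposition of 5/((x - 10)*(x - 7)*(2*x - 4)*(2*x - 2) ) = -5/(216*(x - 1)) + 1/(32*(x - 2)) - 1/(72*(x - 7)) + 5/(864*(x - 10))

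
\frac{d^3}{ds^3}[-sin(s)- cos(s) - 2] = -sin(s) + cos(s)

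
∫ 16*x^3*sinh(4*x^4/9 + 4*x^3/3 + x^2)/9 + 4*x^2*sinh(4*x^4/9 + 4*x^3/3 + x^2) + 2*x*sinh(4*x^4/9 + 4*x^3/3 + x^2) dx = cosh(x^2*(2*x + 3)^2/9) + C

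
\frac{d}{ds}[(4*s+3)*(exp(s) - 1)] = 4*s*exp(s) + 7*exp(s) - 4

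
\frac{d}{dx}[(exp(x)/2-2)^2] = exp(2*x)/2 - 2*exp(x)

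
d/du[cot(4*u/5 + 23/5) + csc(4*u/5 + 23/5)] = -4*cot(4*u/5 + 23/5)^2/5 - 4*cot(4*u/5 + 23/5)*csc(4*u/5 + 23/5)/5 - 4/5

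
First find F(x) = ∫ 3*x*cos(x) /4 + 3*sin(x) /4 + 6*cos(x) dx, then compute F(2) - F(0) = 15*sin(2)/2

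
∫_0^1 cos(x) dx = sin(1)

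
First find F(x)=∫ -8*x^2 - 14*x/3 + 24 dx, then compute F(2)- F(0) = 52/3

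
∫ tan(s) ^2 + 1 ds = tan(s) + C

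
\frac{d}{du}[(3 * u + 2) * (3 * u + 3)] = 18*u + 15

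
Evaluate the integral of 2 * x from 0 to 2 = 4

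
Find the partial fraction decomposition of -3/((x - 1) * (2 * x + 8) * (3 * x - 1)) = 27/(52*(3*x - 1)) - 3/(130*(x + 4)) - 3/(20*(x - 1))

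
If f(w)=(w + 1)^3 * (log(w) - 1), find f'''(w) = (6*w^3*log(w) + 5*w^3 + 6*w^2 - 3*w + 2)/w^3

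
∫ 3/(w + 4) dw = 3*log(w + 4) + C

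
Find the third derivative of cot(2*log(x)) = (-48*cot(2*log(x))^4 - 24*cot(2*log(x))^3 - 68*cot(2*log(x))^2 - 24*cot(2*log(x)) - 20)/x^3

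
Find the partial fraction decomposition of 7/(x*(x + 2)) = -7/(2*(x + 2)) + 7/(2*x)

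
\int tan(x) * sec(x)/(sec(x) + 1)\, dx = log(sec(x) + 1) + C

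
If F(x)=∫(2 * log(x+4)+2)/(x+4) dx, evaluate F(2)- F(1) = -(1 + log(5))^2 + (1 + log(6))^2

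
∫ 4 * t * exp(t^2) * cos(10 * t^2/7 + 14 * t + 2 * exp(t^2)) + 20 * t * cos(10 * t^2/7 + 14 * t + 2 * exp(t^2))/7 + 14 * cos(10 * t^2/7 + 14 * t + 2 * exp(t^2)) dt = sin(10*t^2/7 + 14*t + 2*exp(t^2)) + C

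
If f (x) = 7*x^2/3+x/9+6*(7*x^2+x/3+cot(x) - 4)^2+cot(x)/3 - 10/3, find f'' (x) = 168*x^2*cot(x)^3 + 168*x^2*cot(x) + 3528*x^2 + 8*x*cot(x)^3 - 336*x*cot(x)^2 + 8*x*cot(x) - 168*x + 36*cot(x)^4 - 286*cot(x)^3/3 + 40*cot(x)^2 + 218*cot(x)/3 - 662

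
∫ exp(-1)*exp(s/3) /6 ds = exp(s/3 - 1)/2 + C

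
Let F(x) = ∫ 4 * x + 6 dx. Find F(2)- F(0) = 20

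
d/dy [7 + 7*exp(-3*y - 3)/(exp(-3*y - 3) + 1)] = -21*exp(3*y + 3)/(exp(6)*exp(6*y) + 2*exp(3)*exp(3*y) + 1)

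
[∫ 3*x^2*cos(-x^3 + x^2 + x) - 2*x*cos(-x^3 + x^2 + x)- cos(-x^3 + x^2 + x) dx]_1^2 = sin(1) + sin(2)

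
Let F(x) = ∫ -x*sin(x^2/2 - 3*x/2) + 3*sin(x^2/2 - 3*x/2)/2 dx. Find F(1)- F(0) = -1 + cos(1)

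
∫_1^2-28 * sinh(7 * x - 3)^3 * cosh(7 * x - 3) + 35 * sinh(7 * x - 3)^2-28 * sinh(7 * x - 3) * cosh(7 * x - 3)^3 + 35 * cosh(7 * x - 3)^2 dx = -cosh(44)/4 - 5*sinh(4)*cosh(4) + 1/4 + 2*sinh(4)^2*cosh(4)^2 + 5*sinh(22)/2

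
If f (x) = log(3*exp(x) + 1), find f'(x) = 3*exp(x)/(3*exp(x) + 1)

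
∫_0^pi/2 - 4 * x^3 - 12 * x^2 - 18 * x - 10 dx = -(1 + pi/2)^4 - 3*(1 + pi/2)^2 + 4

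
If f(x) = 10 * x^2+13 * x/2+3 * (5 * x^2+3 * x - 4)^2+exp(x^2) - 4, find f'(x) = 300*x^3 + 270*x^2 + 2*x*exp(x^2) - 166*x - 131/2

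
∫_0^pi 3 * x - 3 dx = 3*pi*(-1 + pi/2)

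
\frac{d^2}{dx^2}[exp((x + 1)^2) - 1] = 4*x^2*exp(x^2 + 2*x + 1) + 8*x*exp(x^2 + 2*x + 1) + 6*exp(x^2 + 2*x + 1)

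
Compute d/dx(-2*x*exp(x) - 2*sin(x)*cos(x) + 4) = -2*x*exp(x) - 2*exp(x) - 2*cos(2*x)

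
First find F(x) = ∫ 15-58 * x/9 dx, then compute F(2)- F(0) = 154/9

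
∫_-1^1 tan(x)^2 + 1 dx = 2*tan(1)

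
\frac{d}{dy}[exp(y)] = exp(y)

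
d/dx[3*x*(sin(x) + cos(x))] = 3*sqrt(2)*(x*cos(x + pi/4) + sin(x + pi/4))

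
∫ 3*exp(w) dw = 3*exp(w) + C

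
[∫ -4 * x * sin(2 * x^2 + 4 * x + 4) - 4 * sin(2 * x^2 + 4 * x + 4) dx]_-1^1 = cos(10) - cos(2)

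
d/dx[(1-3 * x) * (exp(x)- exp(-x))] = (-3*x*exp(2*x) - 3*x - 2*exp(2*x) + 4)*exp(-x)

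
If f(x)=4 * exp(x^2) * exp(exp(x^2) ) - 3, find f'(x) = 8*x*exp(x^2 + exp(x^2)) + 8*x*exp(2*x^2 + exp(x^2))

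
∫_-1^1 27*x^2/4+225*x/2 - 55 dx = -211/2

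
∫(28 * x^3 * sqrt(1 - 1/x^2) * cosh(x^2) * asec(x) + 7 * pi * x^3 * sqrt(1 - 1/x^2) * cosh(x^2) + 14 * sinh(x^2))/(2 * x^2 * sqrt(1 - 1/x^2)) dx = 7*(4*asec(x) + pi)*sinh(x^2)/4 + C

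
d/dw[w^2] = 2*w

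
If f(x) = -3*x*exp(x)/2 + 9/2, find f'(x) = -3*x*exp(x)/2 - 3*exp(x)/2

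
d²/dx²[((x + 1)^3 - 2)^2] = 30*x^4 + 120*x^3 + 180*x^2 + 96*x + 6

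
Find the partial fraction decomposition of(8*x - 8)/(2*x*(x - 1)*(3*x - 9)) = 4/(9*(x - 3)) - 4/(9*x)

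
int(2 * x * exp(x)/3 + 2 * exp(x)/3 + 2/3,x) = 2*x*(exp(x) + 1)/3 + C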